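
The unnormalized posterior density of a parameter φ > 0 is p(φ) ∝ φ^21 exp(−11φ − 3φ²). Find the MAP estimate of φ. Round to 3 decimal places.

ℓ'(φ) = 21/φ − 11 − 6φ. Setting this to zero and multiplying by φ: 6φ² + 11φ − 21 = 0.
φ = (−11 + √(11² + 4·6·21)) / (2·6) = (−11 + √625) / 12 = (−11 + 25)/12 = 7/6.
ℓ''(φ) = −21/φ² − 6 < 0, confirming a maximum.

φ̂_MAP = 1.167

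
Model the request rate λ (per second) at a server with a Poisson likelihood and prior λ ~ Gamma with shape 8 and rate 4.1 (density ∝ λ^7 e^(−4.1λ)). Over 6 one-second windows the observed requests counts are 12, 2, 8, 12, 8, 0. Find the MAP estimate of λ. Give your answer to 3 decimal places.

λ̂_MAP = 4.851

Σxᵢ = 12+2+8+12+8+0 = 42, with n = 6.
Posterior ∝ λ^7e^(−4.1λ) · λ^42e^(−6λ) = λ^49e^(−10.1λ), i.e. Gamma(shape=50, rate=10.1).
The mode of a Gamma(a, b) with a ≥ 1 (shape–rate) is (a−1)/b = 49/10.1 ≈ 4.851.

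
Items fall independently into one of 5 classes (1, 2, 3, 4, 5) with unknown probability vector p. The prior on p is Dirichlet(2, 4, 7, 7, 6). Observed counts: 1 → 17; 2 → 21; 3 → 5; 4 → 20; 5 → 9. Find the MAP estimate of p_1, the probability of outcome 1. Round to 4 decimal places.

The posterior is Dirichlet(αᵢ + nᵢ) = Dirichlet(19, 25, 12, 27, 15).
For a Dirichlet(a₁,…,a_K) with all aᵢ > 1, the mode has j-th component (aⱼ − 1)/(Σaᵢ − K).
Here Σaᵢ = 98 and K = 5, so p_1 = (19 − 1)/(98 − 5) = 18/93 ≈ 0.1935.

MAP estimate: 0.1935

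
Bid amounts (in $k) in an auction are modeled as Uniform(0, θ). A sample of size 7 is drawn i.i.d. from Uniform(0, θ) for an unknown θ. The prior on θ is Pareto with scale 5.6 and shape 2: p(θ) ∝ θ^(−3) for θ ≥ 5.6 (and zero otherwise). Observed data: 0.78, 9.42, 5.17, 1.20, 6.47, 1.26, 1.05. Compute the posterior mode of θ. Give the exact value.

The Uniform(0, θ) likelihood is θ^(−n) for θ ≥ max(xᵢ), zero otherwise. Here max(xᵢ) = 9.42.
Posterior ∝ θ^(−3) · θ^(−7) = θ^(−10) on θ ≥ max(5.6, 9.42) = 9.42.
This density is strictly decreasing in θ, so the posterior mode lies at the lower boundary of the support.

θ̂_MAP = 9.42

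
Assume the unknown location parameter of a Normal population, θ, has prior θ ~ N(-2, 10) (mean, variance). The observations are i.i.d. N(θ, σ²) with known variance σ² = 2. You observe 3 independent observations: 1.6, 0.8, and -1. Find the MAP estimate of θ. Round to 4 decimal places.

θ̂_MAP = 0.3125

n = 3; x̄ = (1.6 + 0.8 + (-1))/3 = 1.4/3 = 7/15 ≈ 0.4667.
For a Normal prior and Normal likelihood with known variance, the posterior is Normal; its mode equals its mean, the precision-weighted average.
Prior precision 1/σ₀² = 1/10 = 0.1; data precision n/σ² = 3/2 = 1.5.
θ̂ = (0.1·(-2) + 1.5·(7/15)) / (0.1 + 1.5) = 0.5/1.6 = 0.3125.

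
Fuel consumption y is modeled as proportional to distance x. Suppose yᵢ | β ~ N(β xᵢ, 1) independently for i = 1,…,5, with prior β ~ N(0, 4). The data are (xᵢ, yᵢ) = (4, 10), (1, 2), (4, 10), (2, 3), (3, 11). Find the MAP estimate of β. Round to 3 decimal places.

log p(β | y) = −Σ(yᵢ − βxᵢ)²/(2·1) − β²/(2·4) + const.
Setting the derivative to zero: Σxᵢ(yᵢ − βxᵢ)/1 − β/4 = 0, so β = Σxᵢyᵢ / (Σxᵢ² + σ²/τ²).
Σxᵢyᵢ = 4·10 + 1·2 + 4·10 + 2·3 + 3·11 = 121; Σxᵢ² = 46; σ²/τ² = 0.25.
β̂_MAP = 121 / (46 + 0.25) = 121/46.25 ≈ 2.616.

β̂_MAP = 2.616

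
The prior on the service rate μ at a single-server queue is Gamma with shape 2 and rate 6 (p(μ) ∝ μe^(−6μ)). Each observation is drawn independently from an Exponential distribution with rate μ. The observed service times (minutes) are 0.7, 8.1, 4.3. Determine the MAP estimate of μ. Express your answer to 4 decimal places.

The Exponential(rate=μ) likelihood is ∝ μ^n e^(−μΣtᵢ). Here n = 3 and Σtᵢ = 0.7 + 8.1 + 4.3 = 13.1.
Posterior ∝ μe^(−6μ) · μ^3e^(−13.1μ) = μ^4e^(−19.1μ), i.e. Gamma(5, 19.1).
Mode = (a−1)/b = 4/19.1 ≈ 0.2094.

μ̂_MAP = 0.2094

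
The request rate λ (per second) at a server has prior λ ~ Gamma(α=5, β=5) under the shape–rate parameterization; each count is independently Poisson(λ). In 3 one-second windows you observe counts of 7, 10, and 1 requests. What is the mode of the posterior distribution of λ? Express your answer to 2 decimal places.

λ̂_MAP = 2.75

Σxᵢ = 7+10+1 = 18, with n = 3.
Posterior ∝ λ^4e^(−5λ) · λ^18e^(−3λ) = λ^22e^(−8λ), i.e. Gamma(shape=23, rate=8).
The mode of a Gamma(a, b) with a ≥ 1 (shape–rate) is (a−1)/b = 22/8 ≈ 2.75.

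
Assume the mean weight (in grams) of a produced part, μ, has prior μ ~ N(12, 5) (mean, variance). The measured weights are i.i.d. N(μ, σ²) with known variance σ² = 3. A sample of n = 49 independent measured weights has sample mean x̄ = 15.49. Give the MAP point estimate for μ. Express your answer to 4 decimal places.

μ̂_MAP = 15.4478

n = 49, x̄ = 15.49.
For a Normal prior and Normal likelihood with known variance, the posterior is Normal; its mode equals its mean, the precision-weighted average.
Prior precision 1/σ₀² = 1/5 = 0.2; data precision n/σ² = 49/3.
μ̂ = (0.2·12 + (49/3)·15.49) / (0.2 + 49/3) = (76621/300)/(248/15) = 76621/4960 ≈ 15.4478.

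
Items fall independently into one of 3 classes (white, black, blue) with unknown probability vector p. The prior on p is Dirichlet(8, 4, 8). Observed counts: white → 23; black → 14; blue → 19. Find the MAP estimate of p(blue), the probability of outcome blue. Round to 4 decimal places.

MAP estimate of p(blue) = 0.3562

The posterior is Dirichlet(αᵢ + nᵢ) = Dirichlet(31, 18, 27).
For a Dirichlet(a₁,…,a_K) with all aᵢ > 1, the mode has j-th component (aⱼ − 1)/(Σaᵢ − K).
Here Σaᵢ = 76 and K = 3, so p(blue) = (27 − 1)/(76 − 3) = 26/73 ≈ 0.3562.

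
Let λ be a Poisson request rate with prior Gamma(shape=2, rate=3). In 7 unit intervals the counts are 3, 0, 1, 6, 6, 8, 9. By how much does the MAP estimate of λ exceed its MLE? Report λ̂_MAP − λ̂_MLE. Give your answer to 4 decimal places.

MAP − MLE = -1.3143

Σxᵢ = 33. Posterior is Gamma(35, 10); MAP = (35−1)/10 = 34/10 ≈ 3.40000.
MLE = x̄ = 33/7 ≈ 4.71429.
Difference = 34/10 − 33/7 = -46/35 ≈ -1.3143.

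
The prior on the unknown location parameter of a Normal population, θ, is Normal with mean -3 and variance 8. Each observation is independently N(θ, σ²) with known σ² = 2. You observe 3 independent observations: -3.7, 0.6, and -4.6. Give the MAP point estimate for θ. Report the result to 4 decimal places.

θ̂_MAP = -2.6000

n = 3; x̄ = ((-3.7) + 0.6 + (-4.6))/3 = -7.7/3 = -77/30 ≈ -2.5667.
For a Normal prior and Normal likelihood with known variance, the posterior is Normal; its mode equals its mean, the precision-weighted average.
Prior precision 1/σ₀² = 1/8 = 0.125; data precision n/σ² = 3/2 = 1.5.
θ̂ = (0.125·(-3) + 1.5·(-77/30)) / (0.125 + 1.5) = (-4.225)/1.625 = -2.6000.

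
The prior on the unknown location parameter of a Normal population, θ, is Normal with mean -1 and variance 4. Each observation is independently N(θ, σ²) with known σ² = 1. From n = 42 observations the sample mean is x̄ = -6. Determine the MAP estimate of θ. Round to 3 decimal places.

θ̂_MAP = -5.970

n = 42, x̄ = -6.
For a Normal prior and Normal likelihood with known variance, the posterior is Normal; its mode equals its mean, the precision-weighted average.
Prior precision 1/σ₀² = 1/4 = 0.25; data precision n/σ² = 42/1 = 42.
θ̂ = (0.25·(-1) + 42·(-6)) / (0.25 + 42) = (-252.25)/42.25 = -1009/169 ≈ -5.970.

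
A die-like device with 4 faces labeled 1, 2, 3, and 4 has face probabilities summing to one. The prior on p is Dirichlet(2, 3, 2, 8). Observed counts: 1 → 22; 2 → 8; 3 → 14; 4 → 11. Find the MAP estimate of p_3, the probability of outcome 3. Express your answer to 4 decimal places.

The posterior is Dirichlet(αᵢ + nᵢ) = Dirichlet(24, 11, 16, 19).
For a Dirichlet(a₁,…,a_K) with all aᵢ > 1, the mode has j-th component (aⱼ − 1)/(Σaᵢ − K).
Here Σaᵢ = 70 and K = 4, so p_3 = (16 − 1)/(70 − 4) = 15/66 ≈ 0.2273.

MAP estimate: 0.2273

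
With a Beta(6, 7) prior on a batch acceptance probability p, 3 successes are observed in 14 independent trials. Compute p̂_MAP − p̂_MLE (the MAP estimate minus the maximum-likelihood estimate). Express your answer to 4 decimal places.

Posterior is Beta(9, 18); MAP = (9−1)/(27−2) = 8/25 ≈ 0.32000.
MLE ignores the prior: p̂_MLE = k/n = 3/14 ≈ 0.21429.
Difference = 8/25 − 3/14 = 37/350 ≈ 0.1057.

MAP − MLE = 0.1057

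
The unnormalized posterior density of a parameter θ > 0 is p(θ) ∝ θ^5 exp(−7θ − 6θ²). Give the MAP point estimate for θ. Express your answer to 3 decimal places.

ℓ'(θ) = 5/θ − 7 − 12θ. Setting this to zero and multiplying by θ: 12θ² + 7θ − 5 = 0.
θ = (−7 + √(7² + 4·12·5)) / (2·12) = (−7 + √289) / 24 = (−7 + 17)/24 = 5/12.
ℓ''(θ) = −5/θ² − 12 < 0, confirming a maximum.

θ̂_MAP = 0.417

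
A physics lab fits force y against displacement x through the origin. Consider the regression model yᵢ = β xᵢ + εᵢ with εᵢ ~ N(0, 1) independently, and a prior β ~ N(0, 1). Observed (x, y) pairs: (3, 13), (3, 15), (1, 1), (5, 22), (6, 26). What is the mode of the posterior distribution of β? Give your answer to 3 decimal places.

β̂_MAP = 4.333

log p(β | y) = −Σ(yᵢ − βxᵢ)²/(2·1) − β²/(2·1) + const.
Setting the derivative to zero: Σxᵢ(yᵢ − βxᵢ)/1 − β/1 = 0, so β = Σxᵢyᵢ / (Σxᵢ² + σ²/τ²).
Σxᵢyᵢ = 3·13 + 3·15 + 1·1 + 5·22 + 6·26 = 351; Σxᵢ² = 80; σ²/τ² = 1.
β̂_MAP = 351 / (80 + 1) = 351/81 ≈ 4.333.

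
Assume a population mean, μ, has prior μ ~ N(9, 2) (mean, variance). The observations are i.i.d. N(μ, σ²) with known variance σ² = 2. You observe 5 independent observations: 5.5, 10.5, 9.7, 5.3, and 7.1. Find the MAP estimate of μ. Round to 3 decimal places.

μ̂_MAP = 7.850

n = 5; x̄ = (5.5 + 10.5 + 9.7 + 5.3 + 7.1)/5 = 38.1/5 = 7.62.
For a Normal prior and Normal likelihood with known variance, the posterior is Normal; its mode equals its mean, the precision-weighted average.
Prior precision 1/σ₀² = 1/2 = 0.5; data precision n/σ² = 5/2 = 2.5.
μ̂ = (0.5·9 + 2.5·7.62) / (0.5 + 2.5) = 23.55/3 = 7.850.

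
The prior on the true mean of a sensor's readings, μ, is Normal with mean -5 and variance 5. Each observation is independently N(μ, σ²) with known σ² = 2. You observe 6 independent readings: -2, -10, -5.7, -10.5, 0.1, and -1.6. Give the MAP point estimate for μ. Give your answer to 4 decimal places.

n = 6; x̄ = ((-2) + (-10) + (-5.7) + (-10.5) + 0.1 + (-1.6))/6 = -29.7/6 = -4.95.
For a Normal prior and Normal likelihood with known variance, the posterior is Normal; its mode equals its mean, the precision-weighted average.
Prior precision 1/σ₀² = 1/5 = 0.2; data precision n/σ² = 6/2 = 3.
μ̂ = (0.2·(-5) + 3·(-4.95)) / (0.2 + 3) = (-15.85)/3.2 = -4.953125 ≈ -4.9531.

μ̂_MAP = -4.9531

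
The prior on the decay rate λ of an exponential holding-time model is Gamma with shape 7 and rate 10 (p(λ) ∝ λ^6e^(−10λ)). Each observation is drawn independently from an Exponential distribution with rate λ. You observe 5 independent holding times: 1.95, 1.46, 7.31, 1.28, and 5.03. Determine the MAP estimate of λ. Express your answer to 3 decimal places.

λ̂_MAP = 0.407

The Exponential(rate=λ) likelihood is ∝ λ^n e^(−λΣtᵢ). Here n = 5 and Σtᵢ = 1.95 + 1.46 + 7.31 + 1.28 + 5.03 = 17.03.
Posterior ∝ λ^6e^(−10λ) · λ^5e^(−17.03λ) = λ^11e^(−27.03λ), i.e. Gamma(12, 27.03).
Mode = (a−1)/b = 11/27.03 ≈ 0.407.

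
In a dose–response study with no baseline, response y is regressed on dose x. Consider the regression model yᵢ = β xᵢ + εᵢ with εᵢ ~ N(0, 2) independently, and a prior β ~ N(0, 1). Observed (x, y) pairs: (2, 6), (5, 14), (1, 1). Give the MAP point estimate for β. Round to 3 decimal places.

log p(β | y) = −Σ(yᵢ − βxᵢ)²/(2·2) − β²/(2·1) + const.
Setting the derivative to zero: Σxᵢ(yᵢ − βxᵢ)/2 − β/1 = 0, so β = Σxᵢyᵢ / (Σxᵢ² + σ²/τ²).
Σxᵢyᵢ = 2·6 + 5·14 + 1·1 = 83; Σxᵢ² = 30; σ²/τ² = 2.
β̂_MAP = 83 / (30 + 2) = 83/32 ≈ 2.594.

β̂_MAP = 2.594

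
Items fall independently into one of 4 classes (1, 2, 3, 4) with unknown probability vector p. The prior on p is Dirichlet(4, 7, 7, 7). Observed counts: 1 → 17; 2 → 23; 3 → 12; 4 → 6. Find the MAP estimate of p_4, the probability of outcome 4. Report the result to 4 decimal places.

The posterior is Dirichlet(αᵢ + nᵢ) = Dirichlet(21, 30, 19, 13).
For a Dirichlet(a₁,…,a_K) with all aᵢ > 1, the mode has j-th component (aⱼ − 1)/(Σaᵢ − K).
Here Σaᵢ = 83 and K = 4, so p_4 = (13 − 1)/(83 − 4) = 12/79 ≈ 0.1519.

MAP estimate: 0.1519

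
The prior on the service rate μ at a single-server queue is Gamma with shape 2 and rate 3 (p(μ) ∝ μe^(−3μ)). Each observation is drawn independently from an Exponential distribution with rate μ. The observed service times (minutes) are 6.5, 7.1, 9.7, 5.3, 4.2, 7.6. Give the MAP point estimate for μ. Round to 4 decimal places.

The Exponential(rate=μ) likelihood is ∝ μ^n e^(−μΣtᵢ). Here n = 6 and Σtᵢ = 6.5 + 7.1 + 9.7 + 5.3 + 4.2 + 7.6 = 40.4.
Posterior ∝ μe^(−3μ) · μ^6e^(−40.4μ) = μ^7e^(−43.4μ), i.e. Gamma(8, 43.4).
Mode = (a−1)/b = 7/43.4 ≈ 0.1613.

μ̂_MAP = 0.1613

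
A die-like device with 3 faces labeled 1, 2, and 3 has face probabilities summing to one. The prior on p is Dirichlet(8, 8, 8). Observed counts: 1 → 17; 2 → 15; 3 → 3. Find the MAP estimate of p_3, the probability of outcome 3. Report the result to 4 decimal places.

The posterior is Dirichlet(αᵢ + nᵢ) = Dirichlet(25, 23, 11).
For a Dirichlet(a₁,…,a_K) with all aᵢ > 1, the mode has j-th component (aⱼ − 1)/(Σaᵢ − K).
Here Σaᵢ = 59 and K = 3, so p_3 = (11 − 1)/(59 − 3) = 10/56 ≈ 0.1786.

MAP estimate: 0.1786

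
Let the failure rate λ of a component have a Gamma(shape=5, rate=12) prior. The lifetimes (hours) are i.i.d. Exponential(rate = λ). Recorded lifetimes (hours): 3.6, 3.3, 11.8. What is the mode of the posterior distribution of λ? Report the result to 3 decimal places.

The Exponential(rate=λ) likelihood is ∝ λ^n e^(−λΣtᵢ). Here n = 3 and Σtᵢ = 3.6 + 3.3 + 11.8 = 18.7.
Posterior ∝ λ^4e^(−12λ) · λ^3e^(−18.7λ) = λ^7e^(−30.7λ), i.e. Gamma(8, 30.7).
Mode = (a−1)/b = 7/30.7 ≈ 0.228.

λ̂_MAP = 0.228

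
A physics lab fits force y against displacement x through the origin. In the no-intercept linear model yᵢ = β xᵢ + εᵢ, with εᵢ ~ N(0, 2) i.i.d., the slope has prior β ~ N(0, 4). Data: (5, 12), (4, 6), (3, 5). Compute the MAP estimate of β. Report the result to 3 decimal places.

β̂_MAP = 1.960

log p(β | y) = −Σ(yᵢ − βxᵢ)²/(2·2) − β²/(2·4) + const.
Setting the derivative to zero: Σxᵢ(yᵢ − βxᵢ)/2 − β/4 = 0, so β = Σxᵢyᵢ / (Σxᵢ² + σ²/τ²).
Σxᵢyᵢ = 5·12 + 4·6 + 3·5 = 99; Σxᵢ² = 50; σ²/τ² = 0.5.
β̂_MAP = 99 / (50 + 0.5) = 99/50.5 ≈ 1.960.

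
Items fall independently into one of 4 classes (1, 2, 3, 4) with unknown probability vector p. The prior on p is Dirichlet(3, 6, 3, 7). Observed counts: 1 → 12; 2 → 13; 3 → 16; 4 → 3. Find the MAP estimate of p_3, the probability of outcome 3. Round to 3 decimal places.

MAP estimate: 0.305

The posterior is Dirichlet(αᵢ + nᵢ) = Dirichlet(15, 19, 19, 10).
For a Dirichlet(a₁,…,a_K) with all aᵢ > 1, the mode has j-th component (aⱼ − 1)/(Σaᵢ − K).
Here Σaᵢ = 63 and K = 4, so p_3 = (19 − 1)/(63 − 4) = 18/59 ≈ 0.305.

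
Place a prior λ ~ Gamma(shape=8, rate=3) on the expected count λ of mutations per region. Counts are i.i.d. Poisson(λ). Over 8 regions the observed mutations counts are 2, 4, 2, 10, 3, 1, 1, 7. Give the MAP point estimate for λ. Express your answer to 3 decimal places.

Σxᵢ = 2+4+2+10+3+1+1+7 = 30, with n = 8.
Posterior ∝ λ^7e^(−3λ) · λ^30e^(−8λ) = λ^37e^(−11λ), i.e. Gamma(shape=38, rate=11).
The mode of a Gamma(a, b) with a ≥ 1 (shape–rate) is (a−1)/b = 37/11 ≈ 3.364.

λ̂_MAP = 3.364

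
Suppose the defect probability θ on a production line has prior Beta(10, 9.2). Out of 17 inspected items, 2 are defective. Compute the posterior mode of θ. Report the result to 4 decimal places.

Prior: Beta(10, 9.2).
Data: 2 successes in 17 trials. The binomial likelihood contributes θ^2(1−θ)^15, so the posterior is Beta(10+2, 9.2+15) = Beta(12, 24.2).
For Beta(a, b) with a, b > 1 the mode is (a−1)/(a+b−2) = 11/34.2 ≈ 0.3216.

θ̂_MAP = 0.3216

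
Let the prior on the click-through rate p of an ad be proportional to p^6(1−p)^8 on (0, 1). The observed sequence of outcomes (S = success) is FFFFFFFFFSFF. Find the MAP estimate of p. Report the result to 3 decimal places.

The prior density ∝ p^6(1−p)^8 is the kernel of Beta(7, 9).
Data: 1 success in 12 trials (from the sequence). The binomial likelihood contributes p(1−p)^11, so the posterior is Beta(7+1, 9+11) = Beta(8, 20).
For Beta(a, b) with a, b > 1 the mode is (a−1)/(a+b−2) = 7/26 ≈ 0.269.

p̂_MAP = 0.269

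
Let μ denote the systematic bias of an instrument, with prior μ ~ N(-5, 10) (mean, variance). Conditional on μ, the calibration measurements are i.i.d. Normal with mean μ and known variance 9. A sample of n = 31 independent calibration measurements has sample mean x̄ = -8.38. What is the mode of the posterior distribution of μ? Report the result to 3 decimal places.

μ̂_MAP = -8.285

n = 31, x̄ = -8.38.
For a Normal prior and Normal likelihood with known variance, the posterior is Normal; its mode equals its mean, the precision-weighted average.
Prior precision 1/σ₀² = 1/10 = 0.1; data precision n/σ² = 31/9.
μ̂ = (0.1·(-5) + (31/9)·(-8.38)) / (0.1 + 31/9) = (-6607/225)/(319/90) = -13214/1595 ≈ -8.285.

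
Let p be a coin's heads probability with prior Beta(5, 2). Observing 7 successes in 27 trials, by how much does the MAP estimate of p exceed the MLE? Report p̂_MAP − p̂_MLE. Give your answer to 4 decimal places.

MAP − MLE = 0.0845

Posterior is Beta(12, 22); MAP = (12−1)/(34−2) = 11/32 ≈ 0.34375.
MLE ignores the prior: p̂_MLE = k/n = 7/27 ≈ 0.25926.
Difference = 11/32 − 7/27 = 73/864 ≈ 0.0845.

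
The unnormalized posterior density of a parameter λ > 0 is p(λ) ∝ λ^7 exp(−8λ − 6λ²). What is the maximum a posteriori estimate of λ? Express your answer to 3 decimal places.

ℓ'(λ) = 7/λ − 8 − 12λ. Setting this to zero and multiplying by λ: 12λ² + 8λ − 7 = 0.
λ = (−8 + √(8² + 4·12·7)) / (2·12) = (−8 + √400) / 24 = (−8 + 20)/24 = 1/2.
ℓ''(λ) = −7/λ² − 12 < 0, confirming a maximum.

λ̂_MAP = 0.500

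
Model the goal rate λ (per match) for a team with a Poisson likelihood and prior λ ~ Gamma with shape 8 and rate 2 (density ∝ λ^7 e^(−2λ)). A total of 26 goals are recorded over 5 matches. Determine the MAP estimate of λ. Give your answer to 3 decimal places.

λ̂_MAP = 4.714

Σxᵢ = 26, n = 5.
Posterior ∝ λ^7e^(−2λ) · λ^26e^(−5λ) = λ^33e^(−7λ), i.e. Gamma(shape=34, rate=7).
The mode of a Gamma(a, b) with a ≥ 1 (shape–rate) is (a−1)/b = 33/7 ≈ 4.714.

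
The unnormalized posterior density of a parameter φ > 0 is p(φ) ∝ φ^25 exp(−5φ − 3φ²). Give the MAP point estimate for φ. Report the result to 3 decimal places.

ℓ'(φ) = 25/φ − 5 − 6φ. Setting this to zero and multiplying by φ: 6φ² + 5φ − 25 = 0.
φ = (−5 + √(5² + 4·6·25)) / (2·6) = (−5 + √625) / 12 = (−5 + 25)/12 = 5/3.
ℓ''(φ) = −25/φ² − 6 < 0, confirming a maximum.

φ̂_MAP = 1.667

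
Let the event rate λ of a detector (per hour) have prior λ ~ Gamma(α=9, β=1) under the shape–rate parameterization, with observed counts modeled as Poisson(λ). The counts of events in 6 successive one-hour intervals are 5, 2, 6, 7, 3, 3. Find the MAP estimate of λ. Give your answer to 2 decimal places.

λ̂_MAP = 4.86

Σxᵢ = 5+2+6+7+3+3 = 26, with n = 6.
Posterior ∝ λ^8e^(−1λ) · λ^26e^(−6λ) = λ^34e^(−7λ), i.e. Gamma(shape=35, rate=7).
The mode of a Gamma(a, b) with a ≥ 1 (shape–rate) is (a−1)/b = 34/7 ≈ 4.86.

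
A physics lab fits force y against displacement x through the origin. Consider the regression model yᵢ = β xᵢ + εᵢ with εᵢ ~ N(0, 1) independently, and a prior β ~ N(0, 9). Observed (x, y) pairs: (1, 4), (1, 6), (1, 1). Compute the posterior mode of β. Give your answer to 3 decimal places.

β̂_MAP = 3.536

log p(β | y) = −Σ(yᵢ − βxᵢ)²/(2·1) − β²/(2·9) + const.
Setting the derivative to zero: Σxᵢ(yᵢ − βxᵢ)/1 − β/9 = 0, so β = Σxᵢyᵢ / (Σxᵢ² + σ²/τ²).
Σxᵢyᵢ = 1·4 + 1·6 + 1·1 = 11; Σxᵢ² = 3; σ²/τ² = 1/9.
β̂_MAP = 11 / (3 + 1/9) = 11/(28/9) = 99/28 ≈ 3.536.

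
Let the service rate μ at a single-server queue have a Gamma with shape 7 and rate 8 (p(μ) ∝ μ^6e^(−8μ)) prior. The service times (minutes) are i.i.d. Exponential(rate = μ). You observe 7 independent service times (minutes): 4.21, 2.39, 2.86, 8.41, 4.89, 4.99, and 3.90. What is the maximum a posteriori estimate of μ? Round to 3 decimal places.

The Exponential(rate=μ) likelihood is ∝ μ^n e^(−μΣtᵢ). Here n = 7 and Σtᵢ = 4.21 + 2.39 + 2.86 + 8.41 + 4.89 + 4.99 + 3.90 = 31.65.
Posterior ∝ μ^6e^(−8μ) · μ^7e^(−31.65μ) = μ^13e^(−39.65μ), i.e. Gamma(14, 39.65).
Mode = (a−1)/b = 13/39.65 ≈ 0.328.

μ̂_MAP = 0.328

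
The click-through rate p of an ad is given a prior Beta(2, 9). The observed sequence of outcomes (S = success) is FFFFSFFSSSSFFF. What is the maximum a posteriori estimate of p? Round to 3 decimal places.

Prior: Beta(2, 9).
Data: 5 successes in 14 trials (from the sequence). The binomial likelihood contributes p^5(1−p)^9, so the posterior is Beta(2+5, 9+9) = Beta(7, 18).
For Beta(a, b) with a, b > 1 the mode is (a−1)/(a+b−2) = 6/23 ≈ 0.261.

p̂_MAP = 0.261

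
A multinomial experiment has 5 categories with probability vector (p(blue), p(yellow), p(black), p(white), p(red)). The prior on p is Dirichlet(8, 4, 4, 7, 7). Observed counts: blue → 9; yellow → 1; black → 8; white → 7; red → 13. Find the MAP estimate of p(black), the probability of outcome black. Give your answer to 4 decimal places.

MAP estimate of p(black) = 0.1746

The posterior is Dirichlet(αᵢ + nᵢ) = Dirichlet(17, 5, 12, 14, 20).
For a Dirichlet(a₁,…,a_K) with all aᵢ > 1, the mode has j-th component (aⱼ − 1)/(Σaᵢ − K).
Here Σaᵢ = 68 and K = 5, so p(black) = (12 − 1)/(68 − 5) = 11/63 ≈ 0.1746.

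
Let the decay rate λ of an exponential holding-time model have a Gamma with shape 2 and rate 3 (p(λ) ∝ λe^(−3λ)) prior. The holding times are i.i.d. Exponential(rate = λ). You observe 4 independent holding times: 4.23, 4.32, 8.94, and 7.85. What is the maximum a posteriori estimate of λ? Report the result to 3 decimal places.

λ̂_MAP = 0.176

The Exponential(rate=λ) likelihood is ∝ λ^n e^(−λΣtᵢ). Here n = 4 and Σtᵢ = 4.23 + 4.32 + 8.94 + 7.85 = 25.34.
Posterior ∝ λe^(−3λ) · λ^4e^(−25.34λ) = λ^5e^(−28.34λ), i.e. Gamma(6, 28.34).
Mode = (a−1)/b = 5/28.34 ≈ 0.176.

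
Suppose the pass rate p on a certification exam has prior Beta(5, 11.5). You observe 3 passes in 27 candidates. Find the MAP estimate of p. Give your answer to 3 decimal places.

p̂_MAP = 0.169

Prior: Beta(5, 11.5).
Data: 3 successes in 27 trials. The binomial likelihood contributes p^3(1−p)^24, so the posterior is Beta(5+3, 11.5+24) = Beta(8, 35.5).
For Beta(a, b) with a, b > 1 the mode is (a−1)/(a+b−2) = 7/41.5 ≈ 0.169.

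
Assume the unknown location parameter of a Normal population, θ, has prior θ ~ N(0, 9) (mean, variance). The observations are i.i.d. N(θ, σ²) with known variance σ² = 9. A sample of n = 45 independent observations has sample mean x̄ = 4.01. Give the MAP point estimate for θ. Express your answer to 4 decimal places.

θ̂_MAP = 3.9228

n = 45, x̄ = 4.01.
For a Normal prior and Normal likelihood with known variance, the posterior is Normal; its mode equals its mean, the precision-weighted average.
Prior precision 1/σ₀² = 1/9; data precision n/σ² = 45/9 = 5.
θ̂ = ((1/9)·0 + 5·4.01) / (1/9 + 5) = 20.05/(46/9) = 3609/920 ≈ 3.9228.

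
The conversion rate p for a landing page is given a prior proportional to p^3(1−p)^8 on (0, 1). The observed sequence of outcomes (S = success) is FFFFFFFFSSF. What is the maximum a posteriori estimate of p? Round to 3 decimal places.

p̂_MAP = 0.227

The prior density ∝ p^3(1−p)^8 is the kernel of Beta(4, 9).
Data: 2 successes in 11 trials (from the sequence). The binomial likelihood contributes p^2(1−p)^9, so the posterior is Beta(4+2, 9+9) = Beta(6, 18).
For Beta(a, b) with a, b > 1 the mode is (a−1)/(a+b−2) = 5/22 ≈ 0.227.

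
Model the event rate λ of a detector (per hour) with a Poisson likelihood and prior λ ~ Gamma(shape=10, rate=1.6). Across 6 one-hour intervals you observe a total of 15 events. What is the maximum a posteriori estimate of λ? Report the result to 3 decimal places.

λ̂_MAP = 3.158

Σxᵢ = 15, n = 6.
Posterior ∝ λ^9e^(−1.6λ) · λ^15e^(−6λ) = λ^24e^(−7.6λ), i.e. Gamma(shape=25, rate=7.6).
The mode of a Gamma(a, b) with a ≥ 1 (shape–rate) is (a−1)/b = 24/7.6 ≈ 3.158.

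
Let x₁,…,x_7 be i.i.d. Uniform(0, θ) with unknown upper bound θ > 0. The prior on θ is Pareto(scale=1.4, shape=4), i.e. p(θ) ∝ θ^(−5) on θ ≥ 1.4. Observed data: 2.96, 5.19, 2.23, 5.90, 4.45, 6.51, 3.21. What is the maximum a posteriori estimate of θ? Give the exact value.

θ̂_MAP = 6.51

The Uniform(0, θ) likelihood is θ^(−n) for θ ≥ max(xᵢ), zero otherwise. Here max(xᵢ) = 6.51.
Posterior ∝ θ^(−5) · θ^(−7) = θ^(−12) on θ ≥ max(1.4, 6.51) = 6.51.
This density is strictly decreasing in θ, so the posterior mode lies at the lower boundary of the support.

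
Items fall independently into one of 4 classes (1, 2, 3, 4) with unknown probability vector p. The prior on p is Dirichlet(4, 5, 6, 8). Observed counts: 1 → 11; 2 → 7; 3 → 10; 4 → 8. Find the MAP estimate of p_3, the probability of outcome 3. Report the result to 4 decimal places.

MAP estimate: 0.2727

The posterior is Dirichlet(αᵢ + nᵢ) = Dirichlet(15, 12, 16, 16).
For a Dirichlet(a₁,…,a_K) with all aᵢ > 1, the mode has j-th component (aⱼ − 1)/(Σaᵢ − K).
Here Σaᵢ = 59 and K = 4, so p_3 = (16 − 1)/(59 − 4) = 15/55 ≈ 0.2727.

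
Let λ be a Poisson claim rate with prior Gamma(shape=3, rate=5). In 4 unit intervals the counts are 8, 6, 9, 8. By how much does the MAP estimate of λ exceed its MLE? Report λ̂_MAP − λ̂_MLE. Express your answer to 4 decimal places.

MAP − MLE = -4.0833

Σxᵢ = 31. Posterior is Gamma(34, 9); MAP = (34−1)/9 = 33/9 ≈ 3.66667.
MLE = x̄ = 31/4 ≈ 7.75000.
Difference = 33/9 − 31/4 = -49/12 ≈ -4.0833.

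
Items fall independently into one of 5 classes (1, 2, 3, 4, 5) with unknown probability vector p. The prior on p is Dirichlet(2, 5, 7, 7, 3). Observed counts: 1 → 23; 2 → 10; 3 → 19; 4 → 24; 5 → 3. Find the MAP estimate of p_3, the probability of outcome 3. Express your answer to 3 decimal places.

The posterior is Dirichlet(αᵢ + nᵢ) = Dirichlet(25, 15, 26, 31, 6).
For a Dirichlet(a₁,…,a_K) with all aᵢ > 1, the mode has j-th component (aⱼ − 1)/(Σaᵢ − K).
Here Σaᵢ = 103 and K = 5, so p_3 = (26 − 1)/(103 − 5) = 25/98 ≈ 0.255.

MAP estimate: 0.255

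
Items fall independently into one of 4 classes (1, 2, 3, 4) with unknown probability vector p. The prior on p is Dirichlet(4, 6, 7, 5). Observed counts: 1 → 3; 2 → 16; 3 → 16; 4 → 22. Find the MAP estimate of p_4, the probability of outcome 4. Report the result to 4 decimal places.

The posterior is Dirichlet(αᵢ + nᵢ) = Dirichlet(7, 22, 23, 27).
For a Dirichlet(a₁,…,a_K) with all aᵢ > 1, the mode has j-th component (aⱼ − 1)/(Σaᵢ − K).
Here Σaᵢ = 79 and K = 4, so p_4 = (27 − 1)/(79 − 4) = 26/75 ≈ 0.3467.

MAP estimate: 0.3467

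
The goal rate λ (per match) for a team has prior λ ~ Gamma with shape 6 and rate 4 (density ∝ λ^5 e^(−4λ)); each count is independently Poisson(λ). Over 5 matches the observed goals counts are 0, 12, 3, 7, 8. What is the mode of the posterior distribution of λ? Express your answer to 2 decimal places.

λ̂_MAP = 3.89

Σxᵢ = 0+12+3+7+8 = 30, with n = 5.
Posterior ∝ λ^5e^(−4λ) · λ^30e^(−5λ) = λ^35e^(−9λ), i.e. Gamma(shape=36, rate=9).
The mode of a Gamma(a, b) with a ≥ 1 (shape–rate) is (a−1)/b = 35/9 ≈ 3.89.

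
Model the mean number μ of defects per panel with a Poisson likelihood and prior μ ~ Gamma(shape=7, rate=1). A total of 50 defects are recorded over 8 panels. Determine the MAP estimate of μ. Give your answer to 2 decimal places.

Σxᵢ = 50, n = 8.
Posterior ∝ μ^6e^(−1μ) · μ^50e^(−8μ) = μ^56e^(−9μ), i.e. Gamma(shape=57, rate=9).
The mode of a Gamma(a, b) with a ≥ 1 (shape–rate) is (a−1)/b = 56/9 ≈ 6.22.

μ̂_MAP = 6.22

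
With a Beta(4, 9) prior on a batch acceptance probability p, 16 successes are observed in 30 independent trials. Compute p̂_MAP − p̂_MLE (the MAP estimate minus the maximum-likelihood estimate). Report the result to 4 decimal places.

Posterior is Beta(20, 23); MAP = (20−1)/(43−2) = 19/41 ≈ 0.46341.
MLE ignores the prior: p̂_MLE = k/n = 16/30 ≈ 0.53333.
Difference = 19/41 − 16/30 = -43/615 ≈ -0.0699.

MAP − MLE = -0.0699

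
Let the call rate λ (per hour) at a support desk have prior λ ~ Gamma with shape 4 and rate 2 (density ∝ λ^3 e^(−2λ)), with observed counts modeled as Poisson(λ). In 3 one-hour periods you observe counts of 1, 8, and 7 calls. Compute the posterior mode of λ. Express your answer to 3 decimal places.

Σxᵢ = 1+8+7 = 16, with n = 3.
Posterior ∝ λ^3e^(−2λ) · λ^16e^(−3λ) = λ^19e^(−5λ), i.e. Gamma(shape=20, rate=5).
The mode of a Gamma(a, b) with a ≥ 1 (shape–rate) is (a−1)/b = 19/5 ≈ 3.800.

λ̂_MAP = 3.800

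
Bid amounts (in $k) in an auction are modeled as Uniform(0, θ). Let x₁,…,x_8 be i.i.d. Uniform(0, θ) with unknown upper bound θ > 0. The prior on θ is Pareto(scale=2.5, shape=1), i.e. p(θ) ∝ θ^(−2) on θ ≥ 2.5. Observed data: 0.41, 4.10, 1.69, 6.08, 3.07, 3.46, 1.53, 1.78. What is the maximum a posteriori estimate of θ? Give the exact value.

The Uniform(0, θ) likelihood is θ^(−n) for θ ≥ max(xᵢ), zero otherwise. Here max(xᵢ) = 6.08.
Posterior ∝ θ^(−2) · θ^(−8) = θ^(−10) on θ ≥ max(2.5, 6.08) = 6.08.
This density is strictly decreasing in θ, so the posterior mode lies at the lower boundary of the support.

θ̂_MAP = 6.08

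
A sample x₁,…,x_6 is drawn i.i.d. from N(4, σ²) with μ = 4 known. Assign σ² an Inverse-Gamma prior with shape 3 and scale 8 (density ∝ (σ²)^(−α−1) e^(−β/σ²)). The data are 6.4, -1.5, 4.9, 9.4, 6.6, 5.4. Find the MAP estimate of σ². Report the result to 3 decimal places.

σ̂²_MAP = 6.479

Sum of squared deviations about the known mean: SS = (6.4−4)² + (-1.5−4)² + (4.9−4)² + (9.4−4)² + (6.6−4)² + (5.4−4)² = 74.7.
The Normal likelihood contributes (σ²)^(−n/2) exp(−SS/(2σ²)), so the posterior is Inverse-Gamma(α + n/2, β + SS/2) = Inverse-Gamma(6, 45.35).
The mode of Inverse-Gamma(a, b) is b/(a+1) = 45.35/7 ≈ 6.479.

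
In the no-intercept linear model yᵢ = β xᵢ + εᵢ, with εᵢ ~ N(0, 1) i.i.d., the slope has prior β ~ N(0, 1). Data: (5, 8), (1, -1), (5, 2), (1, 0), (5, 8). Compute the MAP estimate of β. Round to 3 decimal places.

β̂_MAP = 1.141

log p(β | y) = −Σ(yᵢ − βxᵢ)²/(2·1) − β²/(2·1) + const.
Setting the derivative to zero: Σxᵢ(yᵢ − βxᵢ)/1 − β/1 = 0, so β = Σxᵢyᵢ / (Σxᵢ² + σ²/τ²).
Σxᵢyᵢ = 5·8 + 1·(-1) + 5·2 + 1·0 + 5·8 = 89; Σxᵢ² = 77; σ²/τ² = 1.
β̂_MAP = 89 / (77 + 1) = 89/78 ≈ 1.141.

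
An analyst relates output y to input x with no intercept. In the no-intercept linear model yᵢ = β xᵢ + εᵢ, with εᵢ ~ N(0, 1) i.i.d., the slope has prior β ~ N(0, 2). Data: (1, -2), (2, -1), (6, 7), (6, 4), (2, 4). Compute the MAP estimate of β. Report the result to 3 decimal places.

log p(β | y) = −Σ(yᵢ − βxᵢ)²/(2·1) − β²/(2·2) + const.
Setting the derivative to zero: Σxᵢ(yᵢ − βxᵢ)/1 − β/2 = 0, so β = Σxᵢyᵢ / (Σxᵢ² + σ²/τ²).
Σxᵢyᵢ = 1·(-2) + 2·(-1) + 6·7 + 6·4 + 2·4 = 70; Σxᵢ² = 81; σ²/τ² = 0.5.
β̂_MAP = 70 / (81 + 0.5) = 70/81.5 ≈ 0.859.

β̂_MAP = 0.859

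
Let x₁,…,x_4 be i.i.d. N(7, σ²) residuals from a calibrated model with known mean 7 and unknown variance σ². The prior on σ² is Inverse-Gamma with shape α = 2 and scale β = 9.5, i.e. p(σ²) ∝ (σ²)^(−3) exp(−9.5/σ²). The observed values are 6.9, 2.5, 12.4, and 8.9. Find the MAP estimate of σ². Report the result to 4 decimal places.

σ̂²_MAP = 7.2030

Sum of squared deviations about the known mean: SS = (6.9−7)² + (2.5−7)² + (12.4−7)² + (8.9−7)² = 53.03.
The Normal likelihood contributes (σ²)^(−n/2) exp(−SS/(2σ²)), so the posterior is Inverse-Gamma(α + n/2, β + SS/2) = Inverse-Gamma(4, 36.015).
The mode of Inverse-Gamma(a, b) is b/(a+1) = 36.015/5 ≈ 7.2030.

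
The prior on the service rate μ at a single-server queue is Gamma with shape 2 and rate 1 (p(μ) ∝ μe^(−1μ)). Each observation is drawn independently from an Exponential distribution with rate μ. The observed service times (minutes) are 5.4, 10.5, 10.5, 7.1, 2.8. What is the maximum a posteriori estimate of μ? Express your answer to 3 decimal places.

μ̂_MAP = 0.161

The Exponential(rate=μ) likelihood is ∝ μ^n e^(−μΣtᵢ). Here n = 5 and Σtᵢ = 5.4 + 10.5 + 10.5 + 7.1 + 2.8 = 36.3.
Posterior ∝ μe^(−1μ) · μ^5e^(−36.3μ) = μ^6e^(−37.3μ), i.e. Gamma(7, 37.3).
Mode = (a−1)/b = 6/37.3 ≈ 0.161.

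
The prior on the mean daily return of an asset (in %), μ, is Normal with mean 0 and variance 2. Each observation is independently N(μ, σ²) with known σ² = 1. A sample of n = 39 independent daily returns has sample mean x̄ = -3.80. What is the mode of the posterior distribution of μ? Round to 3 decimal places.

μ̂_MAP = -3.752

n = 39, x̄ = -3.80.
For a Normal prior and Normal likelihood with known variance, the posterior is Normal; its mode equals its mean, the precision-weighted average.
Prior precision 1/σ₀² = 1/2 = 0.5; data precision n/σ² = 39/1 = 39.
μ̂ = (0.5·0 + 39·(-3.8)) / (0.5 + 39) = (-148.2)/39.5 = -1482/395 ≈ -3.752.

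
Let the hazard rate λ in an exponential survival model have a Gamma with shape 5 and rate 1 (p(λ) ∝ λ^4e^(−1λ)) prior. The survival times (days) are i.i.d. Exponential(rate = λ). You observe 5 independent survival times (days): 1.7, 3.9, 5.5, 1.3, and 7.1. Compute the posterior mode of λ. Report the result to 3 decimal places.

The Exponential(rate=λ) likelihood is ∝ λ^n e^(−λΣtᵢ). Here n = 5 and Σtᵢ = 1.7 + 3.9 + 5.5 + 1.3 + 7.1 = 19.5.
Posterior ∝ λ^4e^(−1λ) · λ^5e^(−19.5λ) = λ^9e^(−20.5λ), i.e. Gamma(10, 20.5).
Mode = (a−1)/b = 9/20.5 ≈ 0.439.

λ̂_MAP = 0.439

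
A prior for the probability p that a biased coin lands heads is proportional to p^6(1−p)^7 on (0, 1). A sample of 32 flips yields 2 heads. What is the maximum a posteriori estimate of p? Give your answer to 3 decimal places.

p̂_MAP = 0.178

The prior density ∝ p^6(1−p)^7 is the kernel of Beta(7, 8).
Data: 2 successes in 32 trials. The binomial likelihood contributes p^2(1−p)^30, so the posterior is Beta(7+2, 8+30) = Beta(9, 38).
For Beta(a, b) with a, b > 1 the mode is (a−1)/(a+b−2) = 8/45 ≈ 0.178.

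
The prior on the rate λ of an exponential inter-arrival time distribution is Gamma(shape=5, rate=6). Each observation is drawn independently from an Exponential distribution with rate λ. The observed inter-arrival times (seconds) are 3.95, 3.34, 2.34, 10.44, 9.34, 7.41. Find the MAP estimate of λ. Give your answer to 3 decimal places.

λ̂_MAP = 0.234

The Exponential(rate=λ) likelihood is ∝ λ^n e^(−λΣtᵢ). Here n = 6 and Σtᵢ = 3.95 + 3.34 + 2.34 + 10.44 + 9.34 + 7.41 = 36.82.
Posterior ∝ λ^4e^(−6λ) · λ^6e^(−36.82λ) = λ^10e^(−42.82λ), i.e. Gamma(11, 42.82).
Mode = (a−1)/b = 10/42.82 ≈ 0.234.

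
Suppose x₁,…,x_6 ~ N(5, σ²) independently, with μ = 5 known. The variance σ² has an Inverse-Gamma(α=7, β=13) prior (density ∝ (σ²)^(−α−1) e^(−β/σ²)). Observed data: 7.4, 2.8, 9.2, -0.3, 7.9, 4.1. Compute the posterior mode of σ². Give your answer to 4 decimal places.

σ̂²_MAP = 4.1614

Sum of squared deviations about the known mean: SS = (7.4−5)² + (2.8−5)² + (9.2−5)² + (-0.3−5)² + (7.9−5)² + (4.1−5)² = 65.55.
The Normal likelihood contributes (σ²)^(−n/2) exp(−SS/(2σ²)), so the posterior is Inverse-Gamma(α + n/2, β + SS/2) = Inverse-Gamma(10, 45.775).
The mode of Inverse-Gamma(a, b) is b/(a+1) = 45.775/11 ≈ 4.1614.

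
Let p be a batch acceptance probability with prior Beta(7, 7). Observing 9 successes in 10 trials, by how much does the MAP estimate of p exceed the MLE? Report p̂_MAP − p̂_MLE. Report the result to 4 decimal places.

Posterior is Beta(16, 8); MAP = (16−1)/(24−2) = 15/22 ≈ 0.68182.
MLE ignores the prior: p̂_MLE = k/n = 9/10 ≈ 0.90000.
Difference = 15/22 − 9/10 = -12/55 ≈ -0.2182.

MAP − MLE = -0.2182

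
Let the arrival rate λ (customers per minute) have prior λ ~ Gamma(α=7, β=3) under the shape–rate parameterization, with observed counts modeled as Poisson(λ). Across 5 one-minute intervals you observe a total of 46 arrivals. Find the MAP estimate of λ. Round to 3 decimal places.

Σxᵢ = 46, n = 5.
Posterior ∝ λ^6e^(−3λ) · λ^46e^(−5λ) = λ^52e^(−8λ), i.e. Gamma(shape=53, rate=8).
The mode of a Gamma(a, b) with a ≥ 1 (shape–rate) is (a−1)/b = 52/8 ≈ 6.500.

λ̂_MAP = 6.500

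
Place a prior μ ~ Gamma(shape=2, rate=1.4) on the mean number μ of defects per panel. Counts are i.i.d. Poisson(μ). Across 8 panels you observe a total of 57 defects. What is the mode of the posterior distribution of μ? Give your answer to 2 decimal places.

μ̂_MAP = 6.17

Σxᵢ = 57, n = 8.
Posterior ∝ μe^(−1.4μ) · μ^57e^(−8μ) = μ^58e^(−9.4μ), i.e. Gamma(shape=59, rate=9.4).
The mode of a Gamma(a, b) with a ≥ 1 (shape–rate) is (a−1)/b = 58/9.4 ≈ 6.17.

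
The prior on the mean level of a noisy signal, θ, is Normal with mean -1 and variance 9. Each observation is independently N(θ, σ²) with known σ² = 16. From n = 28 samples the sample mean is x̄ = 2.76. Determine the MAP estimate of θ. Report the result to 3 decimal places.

n = 28, x̄ = 2.76.
For a Normal prior and Normal likelihood with known variance, the posterior is Normal; its mode equals its mean, the precision-weighted average.
Prior precision 1/σ₀² = 1/9; data precision n/σ² = 28/16 = 1.75.
θ̂ = ((1/9)·(-1) + 1.75·2.76) / (1/9 + 1.75) = (4247/900)/(67/36) = 4247/1675 ≈ 2.536.

θ̂_MAP = 2.536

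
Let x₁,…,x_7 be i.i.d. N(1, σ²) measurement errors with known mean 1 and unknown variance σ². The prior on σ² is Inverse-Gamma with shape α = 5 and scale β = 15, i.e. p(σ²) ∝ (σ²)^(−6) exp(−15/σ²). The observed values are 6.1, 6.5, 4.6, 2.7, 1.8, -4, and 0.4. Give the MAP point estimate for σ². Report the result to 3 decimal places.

σ̂²_MAP = 6.743

Sum of squared deviations about the known mean: SS = (6.1−1)² + (6.5−1)² + (4.6−1)² + (2.7−1)² + (1.8−1)² + (-4−1)² + (0.4−1)² = 98.11.
The Normal likelihood contributes (σ²)^(−n/2) exp(−SS/(2σ²)), so the posterior is Inverse-Gamma(α + n/2, β + SS/2) = Inverse-Gamma(8.5, 64.055).
The mode of Inverse-Gamma(a, b) is b/(a+1) = 64.055/9.5 ≈ 6.743.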